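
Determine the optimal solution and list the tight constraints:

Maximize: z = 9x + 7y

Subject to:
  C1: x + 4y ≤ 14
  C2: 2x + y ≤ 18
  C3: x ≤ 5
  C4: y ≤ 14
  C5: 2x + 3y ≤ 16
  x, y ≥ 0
Optimal: x = 5, y = 2
Slack at optimum:
  C1: slack = 1
  C2: slack = 6
  C3: slack = 0 (binding)
  C4: slack = 12
  C5: slack = 0 (binding)
  x ≥ 0: x = 5
  y ≥ 0: y = 2
Binding constraints: C3, C5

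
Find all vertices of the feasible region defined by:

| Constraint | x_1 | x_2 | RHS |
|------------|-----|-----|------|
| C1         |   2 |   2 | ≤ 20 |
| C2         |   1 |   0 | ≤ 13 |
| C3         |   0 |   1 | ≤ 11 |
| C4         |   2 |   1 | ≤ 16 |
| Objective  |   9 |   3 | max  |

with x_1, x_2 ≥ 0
Each vertex is the intersection of two constraint boundaries that also satisfies all remaining constraints:
  x_1 = 0 and x_2 = 0 → (0, 0)
  2x_1 + x_2 = 16 and x_2 = 0 → (8, 0)
  2x_1 + 2x_2 = 20 and 2x_1 + x_2 = 16 → (6, 4)
  2x_1 + 2x_2 = 20 and x_1 = 0 → (0, 10)

Vertices: (0, 0), (8, 0), (6, 4), (0, 10)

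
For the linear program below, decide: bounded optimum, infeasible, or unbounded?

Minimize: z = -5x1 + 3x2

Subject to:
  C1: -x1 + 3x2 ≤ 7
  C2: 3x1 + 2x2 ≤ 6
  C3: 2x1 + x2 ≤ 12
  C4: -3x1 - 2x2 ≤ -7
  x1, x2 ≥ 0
C2 requires 3x1 + 2x2 ≤ 6, while C4 (-3x1 - 2x2 ≤ -7) is equivalent to 3x1 + 2x2 ≥ 7. Together they would need 7 ≤ 3x1 + 2x2 ≤ 6, which is impossible since 7 > 6. No point satisfies all constraints.

The feasible region is empty; the LP is infeasible.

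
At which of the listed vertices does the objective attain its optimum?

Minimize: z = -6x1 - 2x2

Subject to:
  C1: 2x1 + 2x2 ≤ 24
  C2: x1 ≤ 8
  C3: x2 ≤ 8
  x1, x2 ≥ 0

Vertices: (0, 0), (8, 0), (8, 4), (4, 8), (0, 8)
Evaluating z = -6x1 - 2x2 at each vertex:
  (0, 0): z = 0
  (8, 0): z = -48
  (8, 4): z = -56
  (4, 8): z = -40
  (0, 8): z = -16

The smallest value is z = -56, attained at (8, 4).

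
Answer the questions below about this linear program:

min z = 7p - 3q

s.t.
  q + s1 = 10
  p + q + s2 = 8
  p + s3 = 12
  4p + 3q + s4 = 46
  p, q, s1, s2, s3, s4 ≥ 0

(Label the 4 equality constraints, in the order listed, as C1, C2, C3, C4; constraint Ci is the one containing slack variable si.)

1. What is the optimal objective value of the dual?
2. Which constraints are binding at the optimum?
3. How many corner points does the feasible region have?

1. -24 (by strong duality, equal to the primal optimum)
2. C2, p ≥ 0
3. 3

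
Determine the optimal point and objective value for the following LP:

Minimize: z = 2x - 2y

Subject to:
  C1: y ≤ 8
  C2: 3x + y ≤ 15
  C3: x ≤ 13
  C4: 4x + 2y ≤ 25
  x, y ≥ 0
x = 0, y = 8, z = -16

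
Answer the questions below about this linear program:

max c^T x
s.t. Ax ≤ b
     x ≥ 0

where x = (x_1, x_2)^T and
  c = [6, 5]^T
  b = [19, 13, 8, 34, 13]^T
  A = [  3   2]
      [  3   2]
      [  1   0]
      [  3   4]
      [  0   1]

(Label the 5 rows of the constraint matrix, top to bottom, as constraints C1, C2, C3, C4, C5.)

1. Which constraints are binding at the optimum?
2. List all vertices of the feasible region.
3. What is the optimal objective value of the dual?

1. C2, x_1 ≥ 0
2. (0, 0), (4.333, 0), (0, 6.5)
3. 32.5 (by strong duality, equal to the primal optimum)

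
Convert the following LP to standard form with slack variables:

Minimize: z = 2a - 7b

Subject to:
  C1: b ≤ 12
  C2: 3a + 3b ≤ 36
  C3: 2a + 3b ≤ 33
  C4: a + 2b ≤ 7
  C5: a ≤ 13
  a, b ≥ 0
min z = 2a - 7b

s.t.
  b + s1 = 12
  3a + 3b + s2 = 36
  2a + 3b + s3 = 33
  a + 2b + s4 = 7
  a + s5 = 13
  a, b, s1, s2, s3, s4, s5 ≥ 0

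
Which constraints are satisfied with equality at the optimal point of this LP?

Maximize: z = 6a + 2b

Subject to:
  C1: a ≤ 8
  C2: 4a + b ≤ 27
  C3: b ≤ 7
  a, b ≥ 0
Optimal: a = 5, b = 7
Binding: C2, C3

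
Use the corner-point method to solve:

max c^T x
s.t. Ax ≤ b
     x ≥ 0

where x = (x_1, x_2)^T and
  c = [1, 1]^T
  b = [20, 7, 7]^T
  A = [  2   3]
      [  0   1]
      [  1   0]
Each vertex is the intersection of two constraint boundaries that also satisfies all remaining constraints:
  x_1 = 0 and x_2 = 0 → (0, 0)
  x_1 = 7 and x_2 = 0 → (7, 0)
  2x_1 + 3x_2 = 20 and x_1 = 7 → (7, 2)
  2x_1 + 3x_2 = 20 and x_1 = 0 → (0, 6.667)

Evaluating z = x_1 + x_2 at each vertex:
  (0, 0): z = 0
  (7, 0): z = 7
  (7, 2): z = 9
  (0, 6.667): z = 6.667

The maximum is at (7, 2) with z = 9.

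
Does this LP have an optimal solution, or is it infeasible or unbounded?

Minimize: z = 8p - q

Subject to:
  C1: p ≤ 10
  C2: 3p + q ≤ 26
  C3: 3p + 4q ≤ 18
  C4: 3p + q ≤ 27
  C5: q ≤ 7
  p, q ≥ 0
The point (0, 4.5) satisfies every constraint, so the LP is feasible; the constraints give p ≤ 10 and q ≤ 7, which with p, q ≥ 0 keep the feasible region inside a bounded box. A feasible, bounded LP attains a finite optimum at a vertex.

Evaluating z = 8p - q at each vertex:
  (0, 0): z = 0
  (6, 0): z = 48
  (0, 4.5): z = -4.5

Bounded optimum: z* = -4.5 at (0, 4.5).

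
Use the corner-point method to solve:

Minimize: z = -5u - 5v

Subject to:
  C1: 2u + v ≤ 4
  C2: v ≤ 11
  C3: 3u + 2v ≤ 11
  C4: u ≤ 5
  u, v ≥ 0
u = 0, v = 4, z = -20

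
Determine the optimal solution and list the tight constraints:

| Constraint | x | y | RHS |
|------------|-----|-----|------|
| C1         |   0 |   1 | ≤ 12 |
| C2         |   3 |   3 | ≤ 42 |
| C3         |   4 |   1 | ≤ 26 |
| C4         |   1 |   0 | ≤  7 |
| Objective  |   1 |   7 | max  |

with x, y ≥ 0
Optimal: x = 2, y = 12
Binding: C1, C2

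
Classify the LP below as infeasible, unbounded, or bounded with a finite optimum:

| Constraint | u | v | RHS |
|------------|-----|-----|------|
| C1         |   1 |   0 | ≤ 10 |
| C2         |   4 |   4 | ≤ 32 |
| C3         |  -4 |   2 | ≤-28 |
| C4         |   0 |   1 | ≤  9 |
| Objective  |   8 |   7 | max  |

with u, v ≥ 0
The point (8, 0) satisfies every constraint, so the LP is feasible; the constraints give u ≤ 10 and v ≤ 9, which with u, v ≥ 0 keep the feasible region inside a bounded box. A feasible, bounded LP attains a finite optimum at a vertex.

Feasible with finite optimum z* = 64 at (8, 0).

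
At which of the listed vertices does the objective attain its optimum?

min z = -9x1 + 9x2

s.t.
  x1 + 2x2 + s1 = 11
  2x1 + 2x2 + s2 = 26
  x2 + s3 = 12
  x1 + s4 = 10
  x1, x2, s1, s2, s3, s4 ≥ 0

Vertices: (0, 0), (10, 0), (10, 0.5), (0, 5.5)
Evaluating z = -9x1 + 9x2 at each vertex:
  (0, 0): z = 0
  (10, 0): z = -90
  (10, 0.5): z = -85.5
  (0, 5.5): z = 49.5

The smallest value is z = -90, attained at (10, 0).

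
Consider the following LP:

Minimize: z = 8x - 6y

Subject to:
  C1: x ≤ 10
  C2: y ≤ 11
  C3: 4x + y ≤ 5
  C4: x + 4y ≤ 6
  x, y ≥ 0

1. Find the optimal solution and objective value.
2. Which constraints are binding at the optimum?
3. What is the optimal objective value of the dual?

1. x = 0, y = 1.5, z = -9
2. C4, x ≥ 0
3. -9 (by strong duality, equal to the primal optimum)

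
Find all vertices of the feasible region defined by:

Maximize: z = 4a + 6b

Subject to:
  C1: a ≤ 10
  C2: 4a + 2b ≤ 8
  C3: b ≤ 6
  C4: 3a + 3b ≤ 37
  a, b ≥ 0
Each vertex is the intersection of two constraint boundaries that also satisfies all remaining constraints:
  a = 0 and b = 0 → (0, 0)
  4a + 2b = 8 and b = 0 → (2, 0)
  4a + 2b = 8 and a = 0 → (0, 4)

Vertices: (0, 0), (2, 0), (0, 4)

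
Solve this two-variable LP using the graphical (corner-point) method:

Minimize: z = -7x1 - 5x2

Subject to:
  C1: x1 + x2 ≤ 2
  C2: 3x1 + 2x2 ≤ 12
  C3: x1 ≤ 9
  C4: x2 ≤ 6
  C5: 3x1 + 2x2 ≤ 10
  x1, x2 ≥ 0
x1 = 2, x2 = 0, z = -14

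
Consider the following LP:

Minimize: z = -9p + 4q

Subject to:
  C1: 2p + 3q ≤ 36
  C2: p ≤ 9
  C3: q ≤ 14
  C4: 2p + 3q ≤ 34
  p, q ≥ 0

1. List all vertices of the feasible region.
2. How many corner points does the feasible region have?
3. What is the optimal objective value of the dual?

1. (0, 0), (9, 0), (9, 5.333), (0, 11.33)
2. 4
3. -81 (by strong duality, equal to the primal optimum)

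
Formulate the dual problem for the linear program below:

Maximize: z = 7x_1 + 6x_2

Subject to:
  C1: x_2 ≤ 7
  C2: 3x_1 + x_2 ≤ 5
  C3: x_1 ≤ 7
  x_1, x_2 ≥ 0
Minimize: z = 7y1 + 5y2 + 7y3

Subject to:
  C1: -3y2 - y3 ≤ -7
  C2: -y1 - y2 ≤ -6
  y1, y2, y3 ≥ 0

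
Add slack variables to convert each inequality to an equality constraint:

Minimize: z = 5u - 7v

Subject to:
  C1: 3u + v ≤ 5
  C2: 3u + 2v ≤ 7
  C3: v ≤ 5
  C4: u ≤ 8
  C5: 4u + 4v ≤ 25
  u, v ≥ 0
min z = 5u - 7v

s.t.
  3u + v + s1 = 5
  3u + 2v + s2 = 7
  v + s3 = 5
  u + s4 = 8
  4u + 4v + s5 = 25
  u, v, s1, s2, s3, s4, s5 ≥ 0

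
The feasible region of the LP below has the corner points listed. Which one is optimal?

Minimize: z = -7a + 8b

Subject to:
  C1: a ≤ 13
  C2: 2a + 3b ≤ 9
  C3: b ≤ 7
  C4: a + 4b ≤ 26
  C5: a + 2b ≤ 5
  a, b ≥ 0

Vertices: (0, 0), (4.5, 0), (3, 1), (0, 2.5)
(4.5, 0) with z = -31.5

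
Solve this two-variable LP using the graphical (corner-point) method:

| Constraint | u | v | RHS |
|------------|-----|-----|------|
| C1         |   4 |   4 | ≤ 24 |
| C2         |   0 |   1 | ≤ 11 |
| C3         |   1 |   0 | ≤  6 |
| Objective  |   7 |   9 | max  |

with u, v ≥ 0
Each vertex is the intersection of two constraint boundaries that also satisfies all remaining constraints:
  u = 0 and v = 0 → (0, 0)
  4u + 4v = 24 and u = 6 → (6, 0)
  4u + 4v = 24 and u = 0 → (0, 6)

Evaluating z = 7u + 9v at each vertex:
  (0, 0): z = 0
  (6, 0): z = 42
  (0, 6): z = 54

The maximum is at (0, 6) with z = 54.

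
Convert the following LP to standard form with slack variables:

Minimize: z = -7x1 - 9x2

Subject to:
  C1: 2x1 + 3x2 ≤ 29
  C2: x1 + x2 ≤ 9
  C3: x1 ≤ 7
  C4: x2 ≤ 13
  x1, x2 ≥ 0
min z = -7x1 - 9x2

s.t.
  2x1 + 3x2 + s1 = 29
  x1 + x2 + s2 = 9
  x1 + s3 = 7
  x2 + s4 = 13
  x1, x2, s1, s2, s3, s4 ≥ 0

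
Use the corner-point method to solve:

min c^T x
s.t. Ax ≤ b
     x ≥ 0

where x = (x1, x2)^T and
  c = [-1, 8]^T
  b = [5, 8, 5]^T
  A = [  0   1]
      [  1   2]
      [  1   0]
x1 = 5, x2 = 0, z = -5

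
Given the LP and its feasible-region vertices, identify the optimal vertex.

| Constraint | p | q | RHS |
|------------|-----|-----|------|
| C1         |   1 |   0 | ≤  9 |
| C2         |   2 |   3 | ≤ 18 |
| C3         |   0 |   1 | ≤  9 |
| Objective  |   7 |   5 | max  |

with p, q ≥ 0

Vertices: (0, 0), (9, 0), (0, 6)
(9, 0) with z = 63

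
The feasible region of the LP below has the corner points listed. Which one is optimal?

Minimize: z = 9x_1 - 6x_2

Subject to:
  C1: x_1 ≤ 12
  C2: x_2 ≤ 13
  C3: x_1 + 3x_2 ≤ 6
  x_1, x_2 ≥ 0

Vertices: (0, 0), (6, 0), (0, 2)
(0, 2) with z = -12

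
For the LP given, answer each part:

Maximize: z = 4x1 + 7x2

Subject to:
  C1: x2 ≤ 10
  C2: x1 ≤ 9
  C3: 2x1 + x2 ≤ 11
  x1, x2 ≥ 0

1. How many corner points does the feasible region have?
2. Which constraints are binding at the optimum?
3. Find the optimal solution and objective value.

1. 4
2. C1, C3
3. x1 = 0.5, x2 = 10, z = 72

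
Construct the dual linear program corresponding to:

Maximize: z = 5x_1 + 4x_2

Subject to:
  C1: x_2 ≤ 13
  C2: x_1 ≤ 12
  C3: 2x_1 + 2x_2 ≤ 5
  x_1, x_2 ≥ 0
Minimize: z = 13y1 + 12y2 + 5y3

Subject to:
  C1: -y2 - 2y3 ≤ -5
  C2: -y1 - 2y3 ≤ -4
  y1, y2, y3 ≥ 0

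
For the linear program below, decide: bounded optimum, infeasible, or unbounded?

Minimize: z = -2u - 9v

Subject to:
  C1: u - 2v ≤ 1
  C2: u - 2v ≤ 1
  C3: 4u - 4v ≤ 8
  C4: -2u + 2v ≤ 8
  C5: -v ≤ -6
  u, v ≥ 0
Feasible point: (2, 6) satisfies every constraint, so the LP is feasible.
Direction d = (1, 1): for each constraint row a, a·d ≤ 0 —
  (1)(1) + (-2)(1) = -1 ≤ 0
  (1)(1) + (-2)(1) = -1 ≤ 0
  (4)(1) + (-4)(1) = 0 ≤ 0
  (-2)(1) + (2)(1) = 0 ≤ 0
  (0)(1) + (-1)(1) = -1 ≤ 0
and d ≥ 0, so (2, 6) + t·d stays feasible for every t ≥ 0. Along this ray z = -2u - 9v changes by -11 per unit t, so z → −∞.

Unbounded: there is a feasible ray along which z → −∞.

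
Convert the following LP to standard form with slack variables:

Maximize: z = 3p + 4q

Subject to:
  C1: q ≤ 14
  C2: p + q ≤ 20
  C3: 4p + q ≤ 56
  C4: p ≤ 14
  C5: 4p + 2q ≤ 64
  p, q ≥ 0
max z = 3p + 4q

s.t.
  q + s1 = 14
  p + q + s2 = 20
  4p + q + s3 = 56
  p + s4 = 14
  4p + 2q + s5 = 64
  p, q, s1, s2, s3, s4, s5 ≥ 0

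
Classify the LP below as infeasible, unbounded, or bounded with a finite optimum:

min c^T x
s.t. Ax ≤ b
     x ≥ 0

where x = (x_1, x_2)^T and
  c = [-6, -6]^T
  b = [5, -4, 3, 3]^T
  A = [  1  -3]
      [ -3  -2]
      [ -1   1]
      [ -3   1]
Feasible point: (0, 2) satisfies every constraint, so the LP is feasible.
Direction d = (1, 1): for each constraint row a, a·d ≤ 0 —
  (1)(1) + (-3)(1) = -2 ≤ 0
  (-3)(1) + (-2)(1) = -5 ≤ 0
  (-1)(1) + (1)(1) = 0 ≤ 0
  (-3)(1) + (1)(1) = -2 ≤ 0
and d ≥ 0, so (0, 2) + t·d stays feasible for every t ≥ 0. Along this ray z = -6x_1 - 6x_2 changes by -12 per unit t, so z → −∞.

Unbounded — the objective can decrease without bound over the feasible region.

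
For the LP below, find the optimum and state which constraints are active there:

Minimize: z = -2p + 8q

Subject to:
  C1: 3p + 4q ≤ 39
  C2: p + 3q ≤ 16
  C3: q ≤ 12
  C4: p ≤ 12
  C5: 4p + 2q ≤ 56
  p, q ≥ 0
Optimal: p = 12, q = 0
Binding: C4, q ≥ 0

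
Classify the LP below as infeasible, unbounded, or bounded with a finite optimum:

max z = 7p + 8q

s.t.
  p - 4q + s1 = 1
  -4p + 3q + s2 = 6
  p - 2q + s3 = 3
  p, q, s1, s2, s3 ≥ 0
Feasible point: (0, 0) satisfies every constraint, so the LP is feasible.
Direction d = (1, 1): for each constraint row a, a·d ≤ 0 —
  (1)(1) + (-4)(1) = -3 ≤ 0
  (-4)(1) + (3)(1) = -1 ≤ 0
  (1)(1) + (-2)(1) = -1 ≤ 0
and d ≥ 0, so (0, 0) + t·d stays feasible for every t ≥ 0. Along this ray z = 7p + 8q changes by 15 per unit t, so z → +∞.

Unbounded — the objective can increase without bound over the feasible region.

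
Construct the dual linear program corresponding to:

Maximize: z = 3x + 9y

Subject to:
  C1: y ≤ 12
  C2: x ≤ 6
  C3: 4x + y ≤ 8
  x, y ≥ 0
Minimize: z = 12y1 + 6y2 + 8y3

Subject to:
  C1: -y2 - 4y3 ≤ -3
  C2: -y1 - y3 ≤ -9
  y1, y2, y3 ≥ 0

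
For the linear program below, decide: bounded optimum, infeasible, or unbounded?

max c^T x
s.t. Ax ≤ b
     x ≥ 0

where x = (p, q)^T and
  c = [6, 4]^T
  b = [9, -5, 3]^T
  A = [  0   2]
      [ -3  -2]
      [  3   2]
One constraint requires 3p + 2q ≤ 3, while the constraint -3p - 2q ≤ -5 is equivalent to 3p + 2q ≥ 5. Together they would need 5 ≤ 3p + 2q ≤ 3, which is impossible since 5 > 3. No point satisfies all constraints.

Infeasible: no point satisfies all constraints simultaneously.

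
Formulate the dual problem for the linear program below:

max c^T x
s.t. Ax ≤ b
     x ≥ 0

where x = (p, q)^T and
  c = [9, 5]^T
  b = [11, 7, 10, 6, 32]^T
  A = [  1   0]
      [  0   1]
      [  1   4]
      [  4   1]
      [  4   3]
Minimize: z = 11y1 + 7y2 + 10y3 + 6y4 + 32y5

Subject to:
  C1: -y1 - y3 - 4y4 - 4y5 ≤ -9
  C2: -y2 - 4y3 - y4 - 3y5 ≤ -5
  y1, y2, y3, y4, y5 ≥ 0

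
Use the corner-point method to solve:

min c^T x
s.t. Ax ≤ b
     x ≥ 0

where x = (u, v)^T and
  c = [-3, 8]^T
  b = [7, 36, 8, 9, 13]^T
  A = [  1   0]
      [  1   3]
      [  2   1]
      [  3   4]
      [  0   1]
u = 3, v = 0, z = -9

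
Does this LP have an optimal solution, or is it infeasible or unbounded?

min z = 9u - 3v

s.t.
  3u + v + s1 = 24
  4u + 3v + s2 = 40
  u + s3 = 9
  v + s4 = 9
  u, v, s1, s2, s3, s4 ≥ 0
The point (0, 9) satisfies every constraint, so the LP is feasible; the constraints give u ≤ 9 and v ≤ 9, which with u, v ≥ 0 keep the feasible region inside a bounded box. A feasible, bounded LP attains a finite optimum at a vertex.

Bounded optimum: z* = -27 at (0, 9).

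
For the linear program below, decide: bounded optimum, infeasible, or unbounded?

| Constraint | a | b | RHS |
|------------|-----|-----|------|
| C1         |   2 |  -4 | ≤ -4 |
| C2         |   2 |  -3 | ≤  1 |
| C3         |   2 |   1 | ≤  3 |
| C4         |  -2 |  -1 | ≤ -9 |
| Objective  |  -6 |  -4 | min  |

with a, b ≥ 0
C3 requires 2a + b ≤ 3, while C4 (-2a - b ≤ -9) is equivalent to 2a + b ≥ 9. Together they would need 9 ≤ 2a + b ≤ 3, which is impossible since 9 > 3. No point satisfies all constraints.

Infeasible — the constraint set is empty.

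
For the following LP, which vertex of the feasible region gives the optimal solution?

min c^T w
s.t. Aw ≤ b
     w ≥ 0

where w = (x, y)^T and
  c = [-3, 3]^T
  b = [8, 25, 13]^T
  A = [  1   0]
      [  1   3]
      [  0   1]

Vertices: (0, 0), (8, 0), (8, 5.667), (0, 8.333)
(8, 0) with z = -24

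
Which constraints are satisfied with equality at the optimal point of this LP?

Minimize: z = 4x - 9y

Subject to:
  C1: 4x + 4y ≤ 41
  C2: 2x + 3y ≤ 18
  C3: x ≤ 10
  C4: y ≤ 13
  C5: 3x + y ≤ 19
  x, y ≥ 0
Optimal: x = 0, y = 6
Binding: C2, x ≥ 0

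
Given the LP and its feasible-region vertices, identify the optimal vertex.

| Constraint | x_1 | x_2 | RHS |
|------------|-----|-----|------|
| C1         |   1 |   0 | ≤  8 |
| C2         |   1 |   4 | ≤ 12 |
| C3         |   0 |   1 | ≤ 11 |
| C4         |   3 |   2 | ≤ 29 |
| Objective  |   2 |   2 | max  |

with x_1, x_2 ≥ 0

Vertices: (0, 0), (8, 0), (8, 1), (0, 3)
(8, 1) with z = 18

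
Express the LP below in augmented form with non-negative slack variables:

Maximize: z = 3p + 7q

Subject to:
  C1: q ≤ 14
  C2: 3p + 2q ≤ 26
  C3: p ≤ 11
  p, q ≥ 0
max z = 3p + 7q

s.t.
  q + s1 = 14
  3p + 2q + s2 = 26
  p + s3 = 11
  p, q, s1, s2, s3 ≥ 0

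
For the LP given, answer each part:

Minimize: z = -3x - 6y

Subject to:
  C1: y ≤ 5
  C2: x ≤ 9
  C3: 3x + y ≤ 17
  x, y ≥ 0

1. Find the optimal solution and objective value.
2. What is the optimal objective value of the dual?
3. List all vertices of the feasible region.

1. x = 4, y = 5, z = -42
2. -42 (by strong duality, equal to the primal optimum)
3. (0, 0), (5.667, 0), (4, 5), (0, 5)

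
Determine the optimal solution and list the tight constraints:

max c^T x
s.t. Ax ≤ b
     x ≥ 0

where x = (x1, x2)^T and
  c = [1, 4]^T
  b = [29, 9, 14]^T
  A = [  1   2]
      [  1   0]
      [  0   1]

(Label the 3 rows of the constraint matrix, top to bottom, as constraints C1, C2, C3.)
Optimal: x1 = 1, x2 = 14
Slack at optimum:
  C1: slack = 0 (binding)
  C2: slack = 8
  C3: slack = 0 (binding)
  x1 ≥ 0: x1 = 1
  x2 ≥ 0: x2 = 14
Binding constraints: C1, C3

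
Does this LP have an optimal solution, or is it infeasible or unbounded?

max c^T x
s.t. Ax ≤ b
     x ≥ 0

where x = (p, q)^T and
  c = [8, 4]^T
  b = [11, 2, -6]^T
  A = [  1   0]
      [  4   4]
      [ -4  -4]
One constraint requires 4p + 4q ≤ 2, while the constraint -4p - 4q ≤ -6 is equivalent to 4p + 4q ≥ 6. Together they would need 6 ≤ 4p + 4q ≤ 2, which is impossible since 6 > 2. No point satisfies all constraints.

Infeasible: no point satisfies all constraints simultaneously.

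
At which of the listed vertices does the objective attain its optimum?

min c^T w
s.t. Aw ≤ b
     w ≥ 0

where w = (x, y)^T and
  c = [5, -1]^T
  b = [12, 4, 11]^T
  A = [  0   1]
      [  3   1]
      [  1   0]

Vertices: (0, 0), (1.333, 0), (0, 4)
Evaluating z = 5x - y at each vertex:
  (0, 0): z = 0
  (1.333, 0): z = 6.667
  (0, 4): z = -4

The smallest value is z = -4, attained at (0, 4).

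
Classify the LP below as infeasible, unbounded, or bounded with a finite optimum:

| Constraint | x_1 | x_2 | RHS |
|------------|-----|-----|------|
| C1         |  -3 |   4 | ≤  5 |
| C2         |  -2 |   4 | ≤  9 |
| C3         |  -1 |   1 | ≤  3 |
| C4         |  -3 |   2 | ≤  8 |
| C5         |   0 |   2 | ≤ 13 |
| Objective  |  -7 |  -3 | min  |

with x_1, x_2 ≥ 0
Feasible point: (0, 0) satisfies every constraint, so the LP is feasible.
Direction d = (1, 0): for each constraint row a, a·d ≤ 0 —
  (-3)(1) + (4)(0) = -3 ≤ 0
  (-2)(1) + (4)(0) = -2 ≤ 0
  (-1)(1) + (1)(0) = -1 ≤ 0
  (-3)(1) + (2)(0) = -3 ≤ 0
  (0)(1) + (2)(0) = 0 ≤ 0
and d ≥ 0, so (0, 0) + t·d stays feasible for every t ≥ 0. Along this ray z = -7x_1 - 3x_2 changes by -7 per unit t, so z → −∞.

The LP is unbounded; z can be made arbitrarily small.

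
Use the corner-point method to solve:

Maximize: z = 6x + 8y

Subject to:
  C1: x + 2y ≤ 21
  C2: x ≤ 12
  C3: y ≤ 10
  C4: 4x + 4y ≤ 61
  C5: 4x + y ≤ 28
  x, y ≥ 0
Each vertex is the intersection of two constraint boundaries that also satisfies all remaining constraints:
  x = 0 and y = 0 → (0, 0)
  4x + y = 28 and y = 0 → (7, 0)
  x + 2y = 21 and 4x + y = 28 → (5, 8)
  x + 2y = 21 and y = 10 → (1, 10)
  y = 10 and x = 0 → (0, 10)

Evaluating z = 6x + 8y at each vertex:
  (0, 0): z = 0
  (7, 0): z = 42
  (5, 8): z = 94
  (1, 10): z = 86
  (0, 10): z = 80

The maximum is at (5, 8) with z = 94.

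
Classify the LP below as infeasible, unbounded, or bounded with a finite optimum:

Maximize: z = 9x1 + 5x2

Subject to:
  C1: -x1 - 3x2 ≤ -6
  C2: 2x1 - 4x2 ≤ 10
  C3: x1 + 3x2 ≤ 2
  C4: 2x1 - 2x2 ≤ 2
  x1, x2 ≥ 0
C3 requires x1 + 3x2 ≤ 2, while C1 (-x1 - 3x2 ≤ -6) is equivalent to x1 + 3x2 ≥ 6. Together they would need 6 ≤ x1 + 3x2 ≤ 2, which is impossible since 6 > 2. No point satisfies all constraints.

Infeasible: no point satisfies all constraints simultaneously.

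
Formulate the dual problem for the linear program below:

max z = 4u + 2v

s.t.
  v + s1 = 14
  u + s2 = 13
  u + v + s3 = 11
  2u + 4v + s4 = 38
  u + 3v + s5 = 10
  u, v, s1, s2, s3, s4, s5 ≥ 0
Minimize: z = 14y1 + 13y2 + 11y3 + 38y4 + 10y5

Subject to:
  C1: -y2 - y3 - 2y4 - y5 ≤ -4
  C2: -y1 - y3 - 4y4 - 3y5 ≤ -2
  y1, y2, y3, y4, y5 ≥ 0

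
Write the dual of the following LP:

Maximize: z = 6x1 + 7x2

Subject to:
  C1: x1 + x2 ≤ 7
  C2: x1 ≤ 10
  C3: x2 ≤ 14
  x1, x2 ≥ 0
Minimize: z = 7y1 + 10y2 + 14y3

Subject to:
  C1: -y1 - y2 ≤ -6
  C2: -y1 - y3 ≤ -7
  y1, y2, y3 ≥ 0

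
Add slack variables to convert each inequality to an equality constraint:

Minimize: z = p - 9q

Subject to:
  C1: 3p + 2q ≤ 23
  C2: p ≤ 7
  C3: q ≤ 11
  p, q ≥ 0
min z = p - 9q

s.t.
  3p + 2q + s1 = 23
  p + s2 = 7
  q + s3 = 11
  p, q, s1, s2, s3 ≥ 0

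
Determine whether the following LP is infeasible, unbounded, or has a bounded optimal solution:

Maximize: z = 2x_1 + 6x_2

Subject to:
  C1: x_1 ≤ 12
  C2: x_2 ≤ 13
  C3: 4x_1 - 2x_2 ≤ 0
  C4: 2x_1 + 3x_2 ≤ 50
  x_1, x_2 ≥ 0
The point (5.5, 13) satisfies every constraint, so the LP is feasible; the constraints give x_1 ≤ 12 and x_2 ≤ 13, which with x_1, x_2 ≥ 0 keep the feasible region inside a bounded box. A feasible, bounded LP attains a finite optimum at a vertex.

Bounded optimum: z* = 89 at (5.5, 13).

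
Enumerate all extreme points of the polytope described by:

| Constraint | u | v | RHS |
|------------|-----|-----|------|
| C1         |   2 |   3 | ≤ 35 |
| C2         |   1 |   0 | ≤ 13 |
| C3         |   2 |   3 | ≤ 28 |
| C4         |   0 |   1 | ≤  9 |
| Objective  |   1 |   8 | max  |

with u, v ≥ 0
Each vertex is the intersection of two constraint boundaries that also satisfies all remaining constraints:
  u = 0 and v = 0 → (0, 0)
  u = 13 and v = 0 → (13, 0)
  u = 13 and 2u + 3v = 28 → (13, 0.6667)
  2u + 3v = 28 and v = 9 → (0.5, 9)
  v = 9 and u = 0 → (0, 9)

Vertices: (0, 0), (13, 0), (13, 0.6667), (0.5, 9), (0, 9)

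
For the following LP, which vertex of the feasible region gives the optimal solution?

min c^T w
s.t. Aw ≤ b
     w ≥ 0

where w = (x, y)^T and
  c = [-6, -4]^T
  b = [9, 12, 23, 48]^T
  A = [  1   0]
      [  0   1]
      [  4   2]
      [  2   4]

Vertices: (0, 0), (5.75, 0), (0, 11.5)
Evaluating z = -6x - 4y at each vertex:
  (0, 0): z = 0
  (5.75, 0): z = -34.5
  (0, 11.5): z = -46

The smallest value is z = -46, attained at (0, 11.5).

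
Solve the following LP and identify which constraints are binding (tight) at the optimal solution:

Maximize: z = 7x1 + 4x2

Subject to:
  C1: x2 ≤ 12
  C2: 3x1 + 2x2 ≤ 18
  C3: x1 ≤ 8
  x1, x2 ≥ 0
Optimal: x1 = 6, x2 = 0
Binding: C2, x2 ≥ 0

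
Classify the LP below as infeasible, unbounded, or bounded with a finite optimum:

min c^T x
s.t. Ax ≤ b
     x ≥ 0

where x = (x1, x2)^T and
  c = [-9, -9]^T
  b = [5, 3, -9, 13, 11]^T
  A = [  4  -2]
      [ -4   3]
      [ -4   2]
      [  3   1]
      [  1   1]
One constraint requires 4x1 - 2x2 ≤ 5, while the constraint -4x1 + 2x2 ≤ -9 is equivalent to 4x1 - 2x2 ≥ 9. Together they would need 9 ≤ 4x1 - 2x2 ≤ 5, which is impossible since 9 > 5. No point satisfies all constraints.

Infeasible: no point satisfies all constraints simultaneously.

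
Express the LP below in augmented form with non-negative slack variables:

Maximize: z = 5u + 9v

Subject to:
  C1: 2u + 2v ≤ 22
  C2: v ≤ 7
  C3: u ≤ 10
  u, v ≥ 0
max z = 5u + 9v

s.t.
  2u + 2v + s1 = 22
  v + s2 = 7
  u + s3 = 10
  u, v, s1, s2, s3 ≥ 0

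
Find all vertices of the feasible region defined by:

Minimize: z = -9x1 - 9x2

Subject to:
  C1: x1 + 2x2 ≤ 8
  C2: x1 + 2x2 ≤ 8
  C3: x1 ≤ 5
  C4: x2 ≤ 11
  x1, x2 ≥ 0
Each vertex is the intersection of two constraint boundaries that also satisfies all remaining constraints:
  x1 = 0 and x2 = 0 → (0, 0)
  x1 = 5 and x2 = 0 → (5, 0)
  x1 + 2x2 = 8 and x1 = 5 → (5, 1.5)
  x1 + 2x2 = 8 and x1 = 0 → (0, 4)

Vertices: (0, 0), (5, 0), (5, 1.5), (0, 4)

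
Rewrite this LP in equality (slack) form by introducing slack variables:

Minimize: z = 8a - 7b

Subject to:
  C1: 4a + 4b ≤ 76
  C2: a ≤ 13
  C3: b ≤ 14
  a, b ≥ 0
min z = 8a - 7b

s.t.
  4a + 4b + s1 = 76
  a + s2 = 13
  b + s3 = 14
  a, b, s1, s2, s3 ≥ 0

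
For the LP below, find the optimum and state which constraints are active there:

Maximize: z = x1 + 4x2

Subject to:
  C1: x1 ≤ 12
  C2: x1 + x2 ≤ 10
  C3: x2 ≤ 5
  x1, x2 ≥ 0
Optimal: x1 = 5, x2 = 5
Slack at optimum:
  C1: slack = 7
  C2: slack = 0 (binding)
  C3: slack = 0 (binding)
  x1 ≥ 0: x1 = 5
  x2 ≥ 0: x2 = 5
Binding constraints: C2, C3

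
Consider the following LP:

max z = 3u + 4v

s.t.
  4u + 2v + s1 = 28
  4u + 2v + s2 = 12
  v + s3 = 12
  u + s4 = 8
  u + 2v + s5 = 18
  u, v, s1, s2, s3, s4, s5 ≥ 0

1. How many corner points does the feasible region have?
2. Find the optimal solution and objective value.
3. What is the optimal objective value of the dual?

1. 3
2. u = 0, v = 6, z = 24
3. 24 (by strong duality, equal to the primal optimum)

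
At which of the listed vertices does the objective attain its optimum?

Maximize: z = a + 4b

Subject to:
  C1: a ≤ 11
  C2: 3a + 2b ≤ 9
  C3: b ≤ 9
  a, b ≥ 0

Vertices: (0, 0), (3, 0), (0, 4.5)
(0, 4.5) with z = 18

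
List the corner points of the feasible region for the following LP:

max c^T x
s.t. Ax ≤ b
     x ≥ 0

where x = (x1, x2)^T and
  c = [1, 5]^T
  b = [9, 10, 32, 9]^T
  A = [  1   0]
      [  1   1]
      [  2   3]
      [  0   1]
Each vertex is the intersection of two constraint boundaries that also satisfies all remaining constraints:
  x1 = 0 and x2 = 0 → (0, 0)
  x1 = 9 and x2 = 0 → (9, 0)
  x1 = 9 and x1 + x2 = 10 → (9, 1)
  x1 + x2 = 10 and x2 = 9 → (1, 9)
  x2 = 9 and x1 = 0 → (0, 9)

Vertices: (0, 0), (9, 0), (9, 1), (1, 9), (0, 9)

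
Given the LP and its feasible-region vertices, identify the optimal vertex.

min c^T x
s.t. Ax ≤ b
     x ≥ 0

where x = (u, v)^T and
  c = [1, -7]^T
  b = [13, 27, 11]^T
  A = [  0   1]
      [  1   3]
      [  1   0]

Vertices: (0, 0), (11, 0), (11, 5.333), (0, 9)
(0, 9) with z = -63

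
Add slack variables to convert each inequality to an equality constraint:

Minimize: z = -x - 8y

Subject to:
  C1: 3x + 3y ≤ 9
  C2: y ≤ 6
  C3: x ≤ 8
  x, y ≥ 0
min z = -x - 8y

s.t.
  3x + 3y + s1 = 9
  y + s2 = 6
  x + s3 = 8
  x, y, s1, s2, s3 ≥ 0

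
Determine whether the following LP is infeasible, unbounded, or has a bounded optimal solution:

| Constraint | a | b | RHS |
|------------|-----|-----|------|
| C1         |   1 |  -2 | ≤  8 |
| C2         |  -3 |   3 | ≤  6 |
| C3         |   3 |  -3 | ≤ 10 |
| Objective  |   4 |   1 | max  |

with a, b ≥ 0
Feasible point: (0, 0) satisfies every constraint, so the LP is feasible.
Direction d = (1, 1): for each constraint row a, a·d ≤ 0 —
  (1)(1) + (-2)(1) = -1 ≤ 0
  (-3)(1) + (3)(1) = 0 ≤ 0
  (3)(1) + (-3)(1) = 0 ≤ 0
and d ≥ 0, so (0, 0) + t·d stays feasible for every t ≥ 0. Along this ray z = 4a + b changes by 5 per unit t, so z → +∞.

The LP is unbounded; z can be made arbitrarily large.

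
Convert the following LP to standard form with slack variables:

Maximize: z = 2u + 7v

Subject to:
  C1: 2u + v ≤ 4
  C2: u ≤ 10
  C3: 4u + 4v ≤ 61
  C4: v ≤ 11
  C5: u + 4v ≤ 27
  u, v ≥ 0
max z = 2u + 7v

s.t.
  2u + v + s1 = 4
  u + s2 = 10
  4u + 4v + s3 = 61
  v + s4 = 11
  u + 4v + s5 = 27
  u, v, s1, s2, s3, s4, s5 ≥ 0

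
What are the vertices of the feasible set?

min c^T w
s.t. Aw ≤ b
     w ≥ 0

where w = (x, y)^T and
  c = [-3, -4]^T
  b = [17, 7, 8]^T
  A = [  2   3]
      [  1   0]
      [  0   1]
Each vertex is the intersection of two constraint boundaries that also satisfies all remaining constraints:
  x = 0 and y = 0 → (0, 0)
  x = 7 and y = 0 → (7, 0)
  2x + 3y = 17 and x = 7 → (7, 1)
  2x + 3y = 17 and x = 0 → (0, 5.667)

Vertices: (0, 0), (7, 0), (7, 1), (0, 5.667)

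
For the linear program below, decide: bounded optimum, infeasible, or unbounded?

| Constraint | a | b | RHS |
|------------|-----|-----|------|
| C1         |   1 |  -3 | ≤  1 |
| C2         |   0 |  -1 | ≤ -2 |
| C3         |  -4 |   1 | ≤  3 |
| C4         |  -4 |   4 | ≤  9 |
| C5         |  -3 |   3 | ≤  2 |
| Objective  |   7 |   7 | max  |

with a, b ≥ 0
Feasible point: (2, 2) satisfies every constraint, so the LP is feasible.
Direction d = (1, 1): for each constraint row a, a·d ≤ 0 —
  (1)(1) + (-3)(1) = -2 ≤ 0
  (0)(1) + (-1)(1) = -1 ≤ 0
  (-4)(1) + (1)(1) = -3 ≤ 0
  (-4)(1) + (4)(1) = 0 ≤ 0
  (-3)(1) + (3)(1) = 0 ≤ 0
and d ≥ 0, so (2, 2) + t·d stays feasible for every t ≥ 0. Along this ray z = 7a + 7b changes by 14 per unit t, so z → +∞.

Unbounded — the objective can increase without bound over the feasible region.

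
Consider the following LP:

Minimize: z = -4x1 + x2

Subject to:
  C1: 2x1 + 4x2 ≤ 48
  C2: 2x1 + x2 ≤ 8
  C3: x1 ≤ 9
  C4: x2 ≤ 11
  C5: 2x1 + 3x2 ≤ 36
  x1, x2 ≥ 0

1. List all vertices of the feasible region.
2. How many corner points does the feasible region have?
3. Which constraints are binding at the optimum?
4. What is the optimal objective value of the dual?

1. (0, 0), (4, 0), (0, 8)
2. 3
3. C2, x2 ≥ 0
4. -16 (by strong duality, equal to the primal optimum)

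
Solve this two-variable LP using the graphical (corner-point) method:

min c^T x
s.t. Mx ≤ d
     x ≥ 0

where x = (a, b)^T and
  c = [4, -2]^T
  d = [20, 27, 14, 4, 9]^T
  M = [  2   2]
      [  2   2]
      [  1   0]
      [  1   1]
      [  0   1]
Each vertex is the intersection of two constraint boundaries that also satisfies all remaining constraints:
  a = 0 and b = 0 → (0, 0)
  a + b = 4 and b = 0 → (4, 0)
  a + b = 4 and a = 0 → (0, 4)

Evaluating z = 4a - 2b at each vertex:
  (0, 0): z = 0
  (4, 0): z = 16
  (0, 4): z = -8

The minimum is at (0, 4) with z = -8.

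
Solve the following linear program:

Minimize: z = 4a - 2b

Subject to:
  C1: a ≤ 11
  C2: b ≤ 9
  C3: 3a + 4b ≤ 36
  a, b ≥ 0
a = 0, b = 9, z = -18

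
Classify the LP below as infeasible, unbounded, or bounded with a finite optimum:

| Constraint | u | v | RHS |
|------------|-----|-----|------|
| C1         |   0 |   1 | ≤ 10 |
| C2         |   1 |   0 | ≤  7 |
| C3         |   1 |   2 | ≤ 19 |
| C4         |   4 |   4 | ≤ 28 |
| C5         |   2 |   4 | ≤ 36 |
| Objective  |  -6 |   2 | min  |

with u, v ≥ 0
The point (7, 0) satisfies every constraint, so the LP is feasible; the constraints give u ≤ 7 and v ≤ 10, which with u, v ≥ 0 keep the feasible region inside a bounded box. A feasible, bounded LP attains a finite optimum at a vertex.

Evaluating z = -6u + 2v at each vertex:
  (0, 0): z = 0
  (7, 0): z = -42
  (0, 7): z = 14

Feasible with finite optimum z* = -42 at (7, 0).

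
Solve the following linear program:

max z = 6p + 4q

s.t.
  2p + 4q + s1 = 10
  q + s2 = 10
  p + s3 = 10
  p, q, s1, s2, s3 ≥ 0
p = 5, q = 0, z = 30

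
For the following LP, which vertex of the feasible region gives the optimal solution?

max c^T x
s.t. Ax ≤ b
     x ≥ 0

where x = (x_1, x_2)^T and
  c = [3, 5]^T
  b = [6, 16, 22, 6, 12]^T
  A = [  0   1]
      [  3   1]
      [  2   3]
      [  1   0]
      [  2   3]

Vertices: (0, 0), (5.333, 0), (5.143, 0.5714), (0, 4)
Evaluating z = 3x_1 + 5x_2 at each vertex:
  (0, 0): z = 0
  (5.333, 0): z = 16
  (5.143, 0.5714): z = 18.29
  (0, 4): z = 20

The largest value is z = 20, attained at (0, 4).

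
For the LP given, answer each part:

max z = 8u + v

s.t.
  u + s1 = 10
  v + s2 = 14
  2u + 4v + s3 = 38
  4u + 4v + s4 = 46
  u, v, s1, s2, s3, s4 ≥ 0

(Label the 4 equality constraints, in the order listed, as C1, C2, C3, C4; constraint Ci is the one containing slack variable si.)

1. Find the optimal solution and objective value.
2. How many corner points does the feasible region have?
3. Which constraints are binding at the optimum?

1. u = 10, v = 1.5, z = 81.5
2. 5
3. C1, C4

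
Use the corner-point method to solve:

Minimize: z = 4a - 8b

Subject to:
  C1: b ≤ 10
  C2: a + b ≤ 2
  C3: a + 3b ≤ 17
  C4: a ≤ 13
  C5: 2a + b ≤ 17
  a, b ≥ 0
a = 0, b = 2, z = -16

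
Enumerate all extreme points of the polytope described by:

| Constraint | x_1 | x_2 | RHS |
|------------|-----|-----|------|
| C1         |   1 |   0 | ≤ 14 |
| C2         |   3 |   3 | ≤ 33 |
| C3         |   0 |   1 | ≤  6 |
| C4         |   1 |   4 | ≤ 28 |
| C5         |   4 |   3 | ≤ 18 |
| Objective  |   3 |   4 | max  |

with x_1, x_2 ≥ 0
Each vertex is the intersection of two constraint boundaries that also satisfies all remaining constraints:
  x_1 = 0 and x_2 = 0 → (0, 0)
  4x_1 + 3x_2 = 18 and x_2 = 0 → (4.5, 0)
  x_2 = 6 and 4x_1 + 3x_2 = 18 → (0, 6)

Vertices: (0, 0), (4.5, 0), (0, 6)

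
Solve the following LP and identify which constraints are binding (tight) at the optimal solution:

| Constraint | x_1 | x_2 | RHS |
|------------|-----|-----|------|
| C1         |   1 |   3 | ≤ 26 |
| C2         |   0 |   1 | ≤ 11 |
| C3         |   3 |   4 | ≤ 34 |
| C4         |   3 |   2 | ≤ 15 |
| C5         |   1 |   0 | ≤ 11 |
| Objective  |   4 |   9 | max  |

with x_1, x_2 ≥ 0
Optimal: x_1 = 0, x_2 = 7.5
Binding: C4, x_1 ≥ 0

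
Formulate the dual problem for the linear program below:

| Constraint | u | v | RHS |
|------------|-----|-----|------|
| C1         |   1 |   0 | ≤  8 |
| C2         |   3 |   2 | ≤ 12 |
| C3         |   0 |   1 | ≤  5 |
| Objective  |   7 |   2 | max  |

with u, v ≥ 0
Minimize: z = 8y1 + 12y2 + 5y3

Subject to:
  C1: -y1 - 3y2 ≤ -7
  C2: -2y2 - y3 ≤ -2
  y1, y2, y3 ≥ 0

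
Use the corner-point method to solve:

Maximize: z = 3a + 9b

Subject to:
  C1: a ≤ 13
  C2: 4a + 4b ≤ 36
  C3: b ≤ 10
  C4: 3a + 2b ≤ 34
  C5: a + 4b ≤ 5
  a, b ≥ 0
a = 5, b = 0, z = 15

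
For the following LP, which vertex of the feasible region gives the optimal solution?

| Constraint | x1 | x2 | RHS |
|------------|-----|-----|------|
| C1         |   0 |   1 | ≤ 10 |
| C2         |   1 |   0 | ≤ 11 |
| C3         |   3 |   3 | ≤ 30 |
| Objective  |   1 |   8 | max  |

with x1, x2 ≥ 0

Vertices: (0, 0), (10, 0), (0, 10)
Evaluating z = x1 + 8x2 at each vertex:
  (0, 0): z = 0
  (10, 0): z = 10
  (0, 10): z = 80

The largest value is z = 80, attained at (0, 10).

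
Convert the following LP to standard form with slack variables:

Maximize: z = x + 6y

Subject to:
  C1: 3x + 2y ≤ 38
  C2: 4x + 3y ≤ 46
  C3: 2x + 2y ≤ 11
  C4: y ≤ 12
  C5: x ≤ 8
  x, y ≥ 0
max z = x + 6y

s.t.
  3x + 2y + s1 = 38
  4x + 3y + s2 = 46
  2x + 2y + s3 = 11
  y + s4 = 12
  x + s5 = 8
  x, y, s1, s2, s3, s4, s5 ≥ 0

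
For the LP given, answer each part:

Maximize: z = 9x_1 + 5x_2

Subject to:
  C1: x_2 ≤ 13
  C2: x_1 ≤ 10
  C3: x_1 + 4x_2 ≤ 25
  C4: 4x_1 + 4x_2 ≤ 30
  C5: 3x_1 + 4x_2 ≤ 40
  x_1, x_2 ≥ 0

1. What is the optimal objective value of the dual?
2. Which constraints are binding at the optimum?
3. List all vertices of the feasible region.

1. 67.5 (by strong duality, equal to the primal optimum)
2. C4, x_2 ≥ 0
3. (0, 0), (7.5, 0), (1.667, 5.833), (0, 6.25)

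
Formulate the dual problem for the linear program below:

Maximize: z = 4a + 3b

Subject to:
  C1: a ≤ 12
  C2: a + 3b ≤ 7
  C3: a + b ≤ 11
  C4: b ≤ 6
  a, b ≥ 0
Minimize: z = 12y1 + 7y2 + 11y3 + 6y4

Subject to:
  C1: -y1 - y2 - y3 ≤ -4
  C2: -3y2 - y3 - y4 ≤ -3
  y1, y2, y3, y4 ≥ 0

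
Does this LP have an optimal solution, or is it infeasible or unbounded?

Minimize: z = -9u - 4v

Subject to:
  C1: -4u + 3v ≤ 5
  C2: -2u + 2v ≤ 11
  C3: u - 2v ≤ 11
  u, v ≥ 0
Feasible point: (0, 0) satisfies every constraint, so the LP is feasible.
Direction d = (1, 1): for each constraint row a, a·d ≤ 0 —
  (-4)(1) + (3)(1) = -1 ≤ 0
  (-2)(1) + (2)(1) = 0 ≤ 0
  (1)(1) + (-2)(1) = -1 ≤ 0
and d ≥ 0, so (0, 0) + t·d stays feasible for every t ≥ 0. Along this ray z = -9u - 4v changes by -13 per unit t, so z → −∞.

The LP is unbounded; z can be made arbitrarily small.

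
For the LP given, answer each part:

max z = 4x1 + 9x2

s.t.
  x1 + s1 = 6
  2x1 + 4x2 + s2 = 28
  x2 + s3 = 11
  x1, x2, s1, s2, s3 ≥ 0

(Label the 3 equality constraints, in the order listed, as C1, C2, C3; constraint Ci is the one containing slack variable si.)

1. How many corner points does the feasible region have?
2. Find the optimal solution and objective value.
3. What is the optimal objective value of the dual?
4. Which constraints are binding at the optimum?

1. 4
2. x1 = 0, x2 = 7, z = 63
3. 63 (by strong duality, equal to the primal optimum)
4. C2, x1 ≥ 0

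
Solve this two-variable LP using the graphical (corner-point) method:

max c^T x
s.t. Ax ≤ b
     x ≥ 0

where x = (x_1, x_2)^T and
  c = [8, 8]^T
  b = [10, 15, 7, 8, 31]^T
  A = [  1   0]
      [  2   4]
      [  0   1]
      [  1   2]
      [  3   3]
x_1 = 7.5, x_2 = 0, z = 60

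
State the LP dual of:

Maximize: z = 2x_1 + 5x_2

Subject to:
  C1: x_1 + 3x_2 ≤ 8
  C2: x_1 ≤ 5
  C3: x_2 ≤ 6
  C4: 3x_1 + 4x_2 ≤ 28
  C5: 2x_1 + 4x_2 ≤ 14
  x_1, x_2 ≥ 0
Minimize: z = 8y1 + 5y2 + 6y3 + 28y4 + 14y5

Subject to:
  C1: -y1 - y2 - 3y4 - 2y5 ≤ -2
  C2: -3y1 - y3 - 4y4 - 4y5 ≤ -5
  y1, y2, y3, y4, y5 ≥ 0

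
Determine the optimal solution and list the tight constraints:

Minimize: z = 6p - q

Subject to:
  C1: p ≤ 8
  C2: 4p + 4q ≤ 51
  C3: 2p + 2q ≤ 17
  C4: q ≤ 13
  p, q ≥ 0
Optimal: p = 0, q = 8.5
Binding: C3, p ≥ 0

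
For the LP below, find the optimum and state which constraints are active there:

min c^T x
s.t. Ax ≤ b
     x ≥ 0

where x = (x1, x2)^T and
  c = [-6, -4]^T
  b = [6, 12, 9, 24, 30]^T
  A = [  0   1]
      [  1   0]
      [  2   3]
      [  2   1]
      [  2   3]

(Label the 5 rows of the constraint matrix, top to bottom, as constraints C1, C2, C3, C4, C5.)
Optimal: x1 = 4.5, x2 = 0
Slack at optimum:
  C1: slack = 6
  C2: slack = 7.5
  C3: slack = 0 (binding)
  C4: slack = 15
  C5: slack = 21
  x1 ≥ 0: x1 = 4.5
  x2 ≥ 0: x2 = 0 (binding)
Binding constraints: C3, x2 ≥ 0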